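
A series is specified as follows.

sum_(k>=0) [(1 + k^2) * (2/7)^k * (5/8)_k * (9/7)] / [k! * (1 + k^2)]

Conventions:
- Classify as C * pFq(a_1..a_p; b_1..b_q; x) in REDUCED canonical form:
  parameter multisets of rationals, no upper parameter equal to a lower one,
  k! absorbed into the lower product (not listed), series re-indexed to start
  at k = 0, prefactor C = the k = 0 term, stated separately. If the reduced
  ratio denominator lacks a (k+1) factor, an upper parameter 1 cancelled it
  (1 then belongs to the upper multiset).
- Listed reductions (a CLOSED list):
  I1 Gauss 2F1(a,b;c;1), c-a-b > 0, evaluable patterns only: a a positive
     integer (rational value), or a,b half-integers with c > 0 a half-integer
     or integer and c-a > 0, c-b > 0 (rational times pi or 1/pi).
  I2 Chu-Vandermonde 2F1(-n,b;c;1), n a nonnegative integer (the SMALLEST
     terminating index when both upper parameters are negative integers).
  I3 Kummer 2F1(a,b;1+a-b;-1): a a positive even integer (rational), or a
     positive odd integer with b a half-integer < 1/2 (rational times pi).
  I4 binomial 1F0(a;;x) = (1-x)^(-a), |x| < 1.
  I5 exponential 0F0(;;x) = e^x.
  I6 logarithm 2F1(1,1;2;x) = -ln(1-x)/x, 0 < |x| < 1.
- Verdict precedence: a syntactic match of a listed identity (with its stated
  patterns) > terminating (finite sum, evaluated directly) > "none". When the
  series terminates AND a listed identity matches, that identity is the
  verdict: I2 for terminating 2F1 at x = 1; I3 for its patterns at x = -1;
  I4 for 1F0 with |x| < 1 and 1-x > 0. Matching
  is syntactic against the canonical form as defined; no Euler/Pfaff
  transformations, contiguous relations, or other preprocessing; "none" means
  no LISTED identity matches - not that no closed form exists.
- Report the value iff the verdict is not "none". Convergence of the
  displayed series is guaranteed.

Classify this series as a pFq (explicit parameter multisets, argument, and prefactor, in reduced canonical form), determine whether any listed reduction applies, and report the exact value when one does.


This is 9/7 * 1F0(5/8; -; 2/7) in reduced canonical form. Verdict (x = 2/7): the I4 binomial reduction applies (the 1F0 binomial series: exponent -5/8, x = 2/7). Its exact value is (9/7) * (5/7)^(-5/8).

Key step: from the first term 9/7: striking the common factor k^2 + 1 reduces the term (C = 9/7).
Consecutive-term ratio: r(k) = (2/7) * (k+5/8) / [(k+1)] ; factor over Q: parameters, x = (2/7), and C = 9/7.


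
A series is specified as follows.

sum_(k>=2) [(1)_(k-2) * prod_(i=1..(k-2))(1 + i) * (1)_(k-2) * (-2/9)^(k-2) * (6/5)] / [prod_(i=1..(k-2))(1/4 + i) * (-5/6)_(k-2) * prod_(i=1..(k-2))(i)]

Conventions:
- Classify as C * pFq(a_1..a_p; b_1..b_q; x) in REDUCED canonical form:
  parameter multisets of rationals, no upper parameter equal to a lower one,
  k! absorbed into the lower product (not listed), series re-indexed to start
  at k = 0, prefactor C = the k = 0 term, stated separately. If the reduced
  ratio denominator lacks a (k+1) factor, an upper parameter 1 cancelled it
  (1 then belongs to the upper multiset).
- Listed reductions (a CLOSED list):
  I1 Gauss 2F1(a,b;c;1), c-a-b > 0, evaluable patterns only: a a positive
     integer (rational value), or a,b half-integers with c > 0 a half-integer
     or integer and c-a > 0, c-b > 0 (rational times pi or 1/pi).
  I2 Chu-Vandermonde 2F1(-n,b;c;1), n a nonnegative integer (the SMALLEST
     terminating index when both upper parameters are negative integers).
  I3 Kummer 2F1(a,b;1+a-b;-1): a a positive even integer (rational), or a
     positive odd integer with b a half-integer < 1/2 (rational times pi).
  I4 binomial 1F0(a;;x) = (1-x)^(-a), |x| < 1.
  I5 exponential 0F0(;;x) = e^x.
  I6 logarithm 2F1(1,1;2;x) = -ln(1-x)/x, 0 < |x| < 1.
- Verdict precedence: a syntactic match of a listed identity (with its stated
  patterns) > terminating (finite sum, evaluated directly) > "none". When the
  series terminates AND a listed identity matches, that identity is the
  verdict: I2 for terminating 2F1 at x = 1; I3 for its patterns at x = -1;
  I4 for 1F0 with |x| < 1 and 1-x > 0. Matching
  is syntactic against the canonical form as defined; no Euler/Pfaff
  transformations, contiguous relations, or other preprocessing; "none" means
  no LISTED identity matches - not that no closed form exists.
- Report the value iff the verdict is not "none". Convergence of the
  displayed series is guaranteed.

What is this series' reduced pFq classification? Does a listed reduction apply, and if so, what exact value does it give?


The series (x = -2/9) is 3F2: upper {1, 1, 2}, lower {-5/6, 5/4}, prefactor 6/5. Verdict: none. A 3F2 with upper {1, 1, 2} fits none of I1-I6 at x = -2/9; the sum runs forever.

The tell: x = (-2/9) and the lower running product (prefactor 6/5) is a rising factorial.
Term ratio: r(k) = (-2/9) * (k+1) (k+1) (k+2) / [(k-5/6) (k+5/4) (k+1)] - rational in k. x = (-2/9); t_0 = 6/5; negate the roots.


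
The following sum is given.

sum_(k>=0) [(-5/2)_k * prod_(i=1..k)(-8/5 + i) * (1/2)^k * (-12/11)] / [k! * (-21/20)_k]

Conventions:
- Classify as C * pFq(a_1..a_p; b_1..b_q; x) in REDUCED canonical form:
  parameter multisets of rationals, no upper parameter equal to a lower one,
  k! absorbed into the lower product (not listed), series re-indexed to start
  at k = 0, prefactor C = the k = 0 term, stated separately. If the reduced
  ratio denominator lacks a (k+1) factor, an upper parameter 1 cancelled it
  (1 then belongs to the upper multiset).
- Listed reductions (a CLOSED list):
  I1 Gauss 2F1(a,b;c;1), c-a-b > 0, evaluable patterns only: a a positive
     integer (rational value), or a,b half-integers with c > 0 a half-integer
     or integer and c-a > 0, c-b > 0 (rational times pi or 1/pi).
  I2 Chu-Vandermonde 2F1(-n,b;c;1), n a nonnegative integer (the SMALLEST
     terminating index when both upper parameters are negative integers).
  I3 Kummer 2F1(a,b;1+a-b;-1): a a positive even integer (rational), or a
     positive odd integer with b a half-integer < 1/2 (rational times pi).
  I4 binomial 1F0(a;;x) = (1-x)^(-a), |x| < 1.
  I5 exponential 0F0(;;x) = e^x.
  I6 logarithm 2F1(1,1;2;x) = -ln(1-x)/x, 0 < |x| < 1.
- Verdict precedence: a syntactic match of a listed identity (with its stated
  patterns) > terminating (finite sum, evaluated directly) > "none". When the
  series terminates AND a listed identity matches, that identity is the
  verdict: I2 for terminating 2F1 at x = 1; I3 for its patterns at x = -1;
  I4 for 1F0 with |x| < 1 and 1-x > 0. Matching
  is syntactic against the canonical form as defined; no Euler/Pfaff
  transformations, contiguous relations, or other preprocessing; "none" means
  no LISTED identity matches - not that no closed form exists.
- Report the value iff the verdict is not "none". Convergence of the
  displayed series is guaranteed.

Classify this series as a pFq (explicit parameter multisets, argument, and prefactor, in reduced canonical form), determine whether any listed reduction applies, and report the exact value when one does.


Key observation: x = (1/2) and the running product (C = -12/11, x = 1/2) telescopes to a rising factorial.
Step ratio: r(k) = (1/2) * (k-5/2) (k-3/5) / [(k-21/20) (k+1)] - rational; roots negated = parameters, x = (1/2), C = -12/11.

Canonical form: C = -12/11 times 2F1 with upper {-5/2, -3/5}, lower {-21/20}, x = 1/2. Verdict: none here - no I1-I6 shape fits x = 1/2 with lower {-21/20}.


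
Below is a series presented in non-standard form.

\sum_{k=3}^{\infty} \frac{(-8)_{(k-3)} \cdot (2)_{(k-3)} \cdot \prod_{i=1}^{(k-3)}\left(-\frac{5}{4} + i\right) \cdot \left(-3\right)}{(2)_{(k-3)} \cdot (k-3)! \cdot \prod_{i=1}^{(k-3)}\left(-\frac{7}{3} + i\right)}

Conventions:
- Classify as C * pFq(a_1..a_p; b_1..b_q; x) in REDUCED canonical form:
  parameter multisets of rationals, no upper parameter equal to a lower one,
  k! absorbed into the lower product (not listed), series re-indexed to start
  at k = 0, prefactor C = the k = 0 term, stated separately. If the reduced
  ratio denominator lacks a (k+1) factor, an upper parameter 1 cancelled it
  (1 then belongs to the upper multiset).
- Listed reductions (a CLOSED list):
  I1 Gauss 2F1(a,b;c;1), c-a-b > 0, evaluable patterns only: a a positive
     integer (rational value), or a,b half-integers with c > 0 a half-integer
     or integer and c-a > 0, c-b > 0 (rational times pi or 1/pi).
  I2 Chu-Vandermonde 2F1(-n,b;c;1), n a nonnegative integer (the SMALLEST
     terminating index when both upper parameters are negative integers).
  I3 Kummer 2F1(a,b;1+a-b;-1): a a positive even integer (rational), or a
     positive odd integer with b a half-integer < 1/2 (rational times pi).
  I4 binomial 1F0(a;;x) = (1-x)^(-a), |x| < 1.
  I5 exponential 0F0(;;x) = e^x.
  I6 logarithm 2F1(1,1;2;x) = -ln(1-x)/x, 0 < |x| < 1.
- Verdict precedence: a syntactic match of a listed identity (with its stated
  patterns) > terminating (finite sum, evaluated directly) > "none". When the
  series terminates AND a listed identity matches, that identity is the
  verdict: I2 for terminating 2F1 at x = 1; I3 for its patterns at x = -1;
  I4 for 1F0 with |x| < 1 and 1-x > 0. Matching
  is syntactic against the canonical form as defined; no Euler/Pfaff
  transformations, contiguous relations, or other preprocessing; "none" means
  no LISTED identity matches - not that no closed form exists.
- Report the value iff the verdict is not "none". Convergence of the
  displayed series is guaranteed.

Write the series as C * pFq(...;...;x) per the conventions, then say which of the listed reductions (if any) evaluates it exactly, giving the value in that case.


x = 1 here; the reduced form reads 2F1, upper {-8, -\frac{1}{4}}, lower {-\frac{4}{3}}, C = -3. Verdict (x = 1): Vandermonde's identity (I2) applies (terminating 2F1 at x = 1 with n = 8, b = -1/4, c = -\frac{4}{3}). Exact value: -\frac{176604051}{142606336}.

First insight: t_0 being -3, the parameter 2 appears in both the upper and lower lists and cancels.
Step ratio: r(k) = 1 * (k-8) (k-\frac{1}{4}) / [(k-\frac{4}{3}) (k+1)] - rational in k, leading ratio 1; with t_0 = -3, classification follows.


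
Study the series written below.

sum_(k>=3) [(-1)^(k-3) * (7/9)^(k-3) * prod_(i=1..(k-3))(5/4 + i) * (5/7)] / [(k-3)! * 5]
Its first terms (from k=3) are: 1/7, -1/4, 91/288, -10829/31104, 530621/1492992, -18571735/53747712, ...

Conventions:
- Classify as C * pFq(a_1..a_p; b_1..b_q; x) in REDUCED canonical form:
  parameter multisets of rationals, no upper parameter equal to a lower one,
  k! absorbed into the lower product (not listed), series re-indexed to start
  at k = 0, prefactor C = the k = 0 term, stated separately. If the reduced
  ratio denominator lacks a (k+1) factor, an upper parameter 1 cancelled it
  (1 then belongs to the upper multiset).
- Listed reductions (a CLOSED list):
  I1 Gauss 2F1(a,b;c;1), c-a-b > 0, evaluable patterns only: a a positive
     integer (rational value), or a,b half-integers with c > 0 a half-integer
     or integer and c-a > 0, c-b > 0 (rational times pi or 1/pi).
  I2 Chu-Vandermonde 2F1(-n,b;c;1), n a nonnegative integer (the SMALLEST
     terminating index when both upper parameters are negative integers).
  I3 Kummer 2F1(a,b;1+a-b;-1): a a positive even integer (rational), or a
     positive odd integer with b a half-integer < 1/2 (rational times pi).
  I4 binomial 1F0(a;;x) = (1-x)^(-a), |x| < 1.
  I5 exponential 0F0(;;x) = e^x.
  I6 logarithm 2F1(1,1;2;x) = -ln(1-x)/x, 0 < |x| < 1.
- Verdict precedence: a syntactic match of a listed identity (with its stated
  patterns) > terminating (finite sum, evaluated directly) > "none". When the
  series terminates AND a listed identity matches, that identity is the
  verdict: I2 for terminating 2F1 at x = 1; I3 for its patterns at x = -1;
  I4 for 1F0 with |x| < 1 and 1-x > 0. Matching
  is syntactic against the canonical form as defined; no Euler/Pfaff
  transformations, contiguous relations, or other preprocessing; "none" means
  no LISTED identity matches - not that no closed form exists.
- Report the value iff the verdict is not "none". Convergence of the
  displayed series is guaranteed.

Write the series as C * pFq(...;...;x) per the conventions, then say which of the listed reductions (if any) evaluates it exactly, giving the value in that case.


With C = 1/7: the canonical form is 1F0(9/4; -; -7/9). Verdict at x = -7/9: the binomial series (I4) matches (the 1F0 binomial series: exponent -9/4, x = -7/9). Value: (1/7) * (16/9)^(-9/4).

Structural cue: x = (-7/9) and the constant factors (C = 1/7) combine into one prefactor.
Adjacent-term ratio: r(k) = (-7/9) * (k+9/4) / [(k+1)] - rational in k, leading ratio (-7/9); with t_0 = 1/7, classification follows.


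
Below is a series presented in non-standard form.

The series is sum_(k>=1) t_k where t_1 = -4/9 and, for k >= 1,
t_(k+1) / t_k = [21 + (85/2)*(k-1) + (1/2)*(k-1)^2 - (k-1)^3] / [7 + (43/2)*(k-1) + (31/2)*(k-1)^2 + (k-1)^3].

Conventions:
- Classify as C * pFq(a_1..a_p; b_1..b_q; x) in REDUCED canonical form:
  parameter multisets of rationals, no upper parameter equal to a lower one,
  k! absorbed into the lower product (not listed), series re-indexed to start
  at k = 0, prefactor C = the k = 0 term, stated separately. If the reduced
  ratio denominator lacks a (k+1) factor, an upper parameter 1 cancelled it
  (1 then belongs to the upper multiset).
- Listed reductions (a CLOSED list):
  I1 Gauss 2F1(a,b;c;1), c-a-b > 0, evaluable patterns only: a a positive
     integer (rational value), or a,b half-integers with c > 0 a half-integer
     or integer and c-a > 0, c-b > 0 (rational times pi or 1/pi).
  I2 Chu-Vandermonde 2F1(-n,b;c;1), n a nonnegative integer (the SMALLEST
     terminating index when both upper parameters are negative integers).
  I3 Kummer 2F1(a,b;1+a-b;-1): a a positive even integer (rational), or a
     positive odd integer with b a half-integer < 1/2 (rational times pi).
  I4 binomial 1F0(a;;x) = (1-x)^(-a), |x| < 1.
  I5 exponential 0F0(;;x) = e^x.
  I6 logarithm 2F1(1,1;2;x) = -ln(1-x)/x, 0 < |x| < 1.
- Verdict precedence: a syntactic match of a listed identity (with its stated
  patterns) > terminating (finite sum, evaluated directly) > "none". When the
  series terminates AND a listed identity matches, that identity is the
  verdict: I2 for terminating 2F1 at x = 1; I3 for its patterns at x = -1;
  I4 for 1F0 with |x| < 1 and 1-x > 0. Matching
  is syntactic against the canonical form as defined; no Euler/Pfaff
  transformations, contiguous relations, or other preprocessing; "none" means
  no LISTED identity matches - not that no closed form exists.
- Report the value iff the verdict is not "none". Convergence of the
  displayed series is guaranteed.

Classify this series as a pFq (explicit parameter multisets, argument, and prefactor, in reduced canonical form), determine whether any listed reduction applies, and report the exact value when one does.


Prefactor -4/9, argument -1: 2F1 with upper {-7, 6} over lower {14}. Verdict: this is Kummer (I3) (x = -1; c = 14 equals 1+a-b for upper {-7, 6}: listed pattern). Exact value: -286/45.

Key step: x = (-1) and roots of the ratio polynomials (C = -4/9) are the negated parameters.
Ratio: r(k) = (-1) * (k-7) (k+6) / [(k+14) (k+1)] - rational in k. x = (-1); t_0 = -4/9; negate the roots.


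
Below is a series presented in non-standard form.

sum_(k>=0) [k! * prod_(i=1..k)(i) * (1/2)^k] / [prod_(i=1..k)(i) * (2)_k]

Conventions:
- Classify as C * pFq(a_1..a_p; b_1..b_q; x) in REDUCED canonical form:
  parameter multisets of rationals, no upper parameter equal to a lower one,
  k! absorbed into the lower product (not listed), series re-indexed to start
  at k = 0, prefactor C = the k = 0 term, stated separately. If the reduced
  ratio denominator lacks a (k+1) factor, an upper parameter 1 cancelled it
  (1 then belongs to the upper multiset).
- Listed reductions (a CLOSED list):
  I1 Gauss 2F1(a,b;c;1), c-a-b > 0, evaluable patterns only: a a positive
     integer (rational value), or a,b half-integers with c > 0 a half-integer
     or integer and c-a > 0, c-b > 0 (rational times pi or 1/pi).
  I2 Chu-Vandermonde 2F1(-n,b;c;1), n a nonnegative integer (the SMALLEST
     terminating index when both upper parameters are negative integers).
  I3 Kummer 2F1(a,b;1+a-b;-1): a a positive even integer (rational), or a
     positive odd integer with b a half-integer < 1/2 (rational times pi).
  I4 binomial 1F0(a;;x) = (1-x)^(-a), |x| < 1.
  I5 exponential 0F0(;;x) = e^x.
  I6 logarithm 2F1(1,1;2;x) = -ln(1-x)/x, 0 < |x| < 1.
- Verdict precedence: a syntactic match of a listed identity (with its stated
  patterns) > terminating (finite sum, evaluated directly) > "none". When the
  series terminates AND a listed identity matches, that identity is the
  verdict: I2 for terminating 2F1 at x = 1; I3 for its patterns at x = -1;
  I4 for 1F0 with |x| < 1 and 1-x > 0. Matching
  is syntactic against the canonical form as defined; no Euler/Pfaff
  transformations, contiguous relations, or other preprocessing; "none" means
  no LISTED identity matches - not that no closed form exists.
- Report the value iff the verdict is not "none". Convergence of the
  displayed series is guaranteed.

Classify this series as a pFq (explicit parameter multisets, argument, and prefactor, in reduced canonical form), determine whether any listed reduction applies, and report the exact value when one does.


Prefactor 1, argument 1/2: 2F1 with upper {1, 1} over lower {2}. Verdict: the logarithmic series (I6) fires (the logarithm: parameters (1,1;2), x = 1/2). Sum: (-2) * ln(1/2).

Key step: x = (1/2) and the running product (prefactor 1) telescopes to a rising factorial.
Step ratio: r(k) = (1/2) * (k+1) (k+1) / [(k+2) (k+1)] - rational in k, leading ratio (1/2); with t_0 = 1, classification follows.


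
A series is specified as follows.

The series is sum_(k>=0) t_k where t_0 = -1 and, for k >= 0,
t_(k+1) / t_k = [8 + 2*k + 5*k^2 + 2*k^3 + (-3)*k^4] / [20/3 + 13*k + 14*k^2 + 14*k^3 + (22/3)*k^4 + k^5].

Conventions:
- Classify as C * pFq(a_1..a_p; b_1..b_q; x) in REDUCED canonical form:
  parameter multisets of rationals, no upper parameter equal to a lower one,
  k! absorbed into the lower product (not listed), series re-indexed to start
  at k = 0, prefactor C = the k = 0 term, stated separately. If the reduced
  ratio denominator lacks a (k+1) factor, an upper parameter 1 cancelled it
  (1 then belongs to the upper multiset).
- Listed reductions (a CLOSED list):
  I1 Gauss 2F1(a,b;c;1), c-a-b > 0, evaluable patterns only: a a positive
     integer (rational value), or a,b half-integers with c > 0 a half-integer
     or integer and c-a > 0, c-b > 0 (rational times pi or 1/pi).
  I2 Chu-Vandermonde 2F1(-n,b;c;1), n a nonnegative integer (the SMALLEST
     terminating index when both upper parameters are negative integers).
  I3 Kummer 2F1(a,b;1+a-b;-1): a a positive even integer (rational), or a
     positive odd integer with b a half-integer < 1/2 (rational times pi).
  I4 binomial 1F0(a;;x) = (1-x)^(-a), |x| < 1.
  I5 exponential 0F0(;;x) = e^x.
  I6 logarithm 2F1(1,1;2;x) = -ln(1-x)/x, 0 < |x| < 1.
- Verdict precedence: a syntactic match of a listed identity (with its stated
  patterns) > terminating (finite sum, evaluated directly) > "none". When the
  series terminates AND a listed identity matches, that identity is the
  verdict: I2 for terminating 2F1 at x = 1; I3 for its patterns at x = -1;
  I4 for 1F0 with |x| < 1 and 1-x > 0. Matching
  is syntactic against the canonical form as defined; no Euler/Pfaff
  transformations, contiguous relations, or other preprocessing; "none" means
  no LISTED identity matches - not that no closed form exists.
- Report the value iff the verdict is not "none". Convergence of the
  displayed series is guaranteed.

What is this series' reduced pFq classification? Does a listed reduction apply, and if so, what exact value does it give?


Reduced: x = -3, 1F1, upper = {-2}, lower = {5}, C = -1. Verdict: terminating - upper parameter -2 makes this a finite sum (last index 2), evaluated exactly. Sum: -5/2.

Key step: t_0 being -1, factor the ratio over Q (C = -1, x = -3): negated roots = parameters.
Step ratio: r(k) = (-3) * (k-2) / [(k+5) (k+1)] - poly over poly, x = (-3) from leading terms; C = -1 at k = 0.


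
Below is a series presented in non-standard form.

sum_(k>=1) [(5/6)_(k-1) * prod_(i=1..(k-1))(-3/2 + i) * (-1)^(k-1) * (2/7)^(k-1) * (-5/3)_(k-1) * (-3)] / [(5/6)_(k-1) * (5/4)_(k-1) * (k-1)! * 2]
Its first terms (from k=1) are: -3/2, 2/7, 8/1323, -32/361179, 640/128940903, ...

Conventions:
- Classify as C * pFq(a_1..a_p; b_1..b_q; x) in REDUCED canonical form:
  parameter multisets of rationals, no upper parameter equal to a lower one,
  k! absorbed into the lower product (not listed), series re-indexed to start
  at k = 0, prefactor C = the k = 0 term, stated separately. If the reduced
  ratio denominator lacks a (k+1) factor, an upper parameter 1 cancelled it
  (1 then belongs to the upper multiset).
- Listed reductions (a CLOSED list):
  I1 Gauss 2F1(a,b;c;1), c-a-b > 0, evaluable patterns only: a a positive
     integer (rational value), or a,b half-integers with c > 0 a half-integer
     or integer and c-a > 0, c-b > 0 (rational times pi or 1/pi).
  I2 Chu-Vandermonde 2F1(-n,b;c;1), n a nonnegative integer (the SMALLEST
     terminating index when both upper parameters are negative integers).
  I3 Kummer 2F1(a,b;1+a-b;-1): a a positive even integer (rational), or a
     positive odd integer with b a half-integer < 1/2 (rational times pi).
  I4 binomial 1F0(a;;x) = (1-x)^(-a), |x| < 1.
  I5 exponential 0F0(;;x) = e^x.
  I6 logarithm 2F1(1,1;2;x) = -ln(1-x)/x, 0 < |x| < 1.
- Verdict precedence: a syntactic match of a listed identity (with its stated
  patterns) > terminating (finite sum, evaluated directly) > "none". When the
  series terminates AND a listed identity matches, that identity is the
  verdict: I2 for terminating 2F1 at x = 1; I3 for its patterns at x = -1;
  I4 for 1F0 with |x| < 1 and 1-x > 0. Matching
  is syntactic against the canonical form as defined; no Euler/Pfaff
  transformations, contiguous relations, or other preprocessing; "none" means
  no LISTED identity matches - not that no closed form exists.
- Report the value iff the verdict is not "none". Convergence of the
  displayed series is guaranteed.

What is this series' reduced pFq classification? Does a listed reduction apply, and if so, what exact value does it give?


This is -3/2 * 2F1(-5/3, -1/2; 5/4; -2/7) in reduced canonical form. Verdict: none - at argument -2/7 the multisets {-5/3, -1/2} ; {5/4} match no listed identity.

Key step: t_0 being -3/2, the parameter 5/6 appears in both the upper and lower lists and cancels.
Step ratio: r(k) = (-2/7) * (k-5/3) (k-1/2) / [(k+5/4) (k+1)] - rational; roots negated = parameters, x = (-2/7), C = -3/2.


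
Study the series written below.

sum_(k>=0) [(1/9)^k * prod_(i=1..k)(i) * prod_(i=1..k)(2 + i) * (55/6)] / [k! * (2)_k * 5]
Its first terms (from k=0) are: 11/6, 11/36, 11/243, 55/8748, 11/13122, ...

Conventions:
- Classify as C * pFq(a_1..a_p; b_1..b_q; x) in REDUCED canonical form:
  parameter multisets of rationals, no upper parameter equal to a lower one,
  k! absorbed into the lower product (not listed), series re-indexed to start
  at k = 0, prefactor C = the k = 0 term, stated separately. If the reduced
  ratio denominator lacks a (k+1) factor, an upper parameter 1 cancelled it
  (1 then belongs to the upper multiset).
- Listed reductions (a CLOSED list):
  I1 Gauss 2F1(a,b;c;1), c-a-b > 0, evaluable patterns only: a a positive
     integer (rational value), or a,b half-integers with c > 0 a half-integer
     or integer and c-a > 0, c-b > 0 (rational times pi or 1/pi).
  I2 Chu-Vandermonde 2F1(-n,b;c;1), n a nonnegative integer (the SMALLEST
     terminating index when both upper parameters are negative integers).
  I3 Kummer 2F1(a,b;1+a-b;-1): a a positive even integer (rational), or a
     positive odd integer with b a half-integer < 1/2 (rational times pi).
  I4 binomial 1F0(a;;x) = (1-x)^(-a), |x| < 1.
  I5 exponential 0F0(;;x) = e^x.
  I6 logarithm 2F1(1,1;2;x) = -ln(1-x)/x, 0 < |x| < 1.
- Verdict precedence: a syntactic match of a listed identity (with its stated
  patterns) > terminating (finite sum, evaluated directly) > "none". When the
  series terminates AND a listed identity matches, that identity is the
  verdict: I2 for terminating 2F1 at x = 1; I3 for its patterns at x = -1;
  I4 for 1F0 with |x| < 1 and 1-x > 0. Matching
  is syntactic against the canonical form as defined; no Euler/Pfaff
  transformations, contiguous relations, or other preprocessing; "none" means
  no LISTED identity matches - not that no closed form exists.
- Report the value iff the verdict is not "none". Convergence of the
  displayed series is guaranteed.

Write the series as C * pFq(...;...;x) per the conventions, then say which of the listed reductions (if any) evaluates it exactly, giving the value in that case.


With C = 11/6: the canonical form is 2F1(1, 3; 2; 1/9). Verdict: none (x = 1/9): each listed identity misses the multisets {1, 3} ; {2}.

Key step: t_0 being 11/6, the running product (C = 11/6) telescopes to a rising factorial.
Consecutive-term ratio: r(k) = (1/9) * (k+1) (k+3) / [(k+2) (k+1)] - rational; roots negated = parameters, x = (1/9), C = 11/6.


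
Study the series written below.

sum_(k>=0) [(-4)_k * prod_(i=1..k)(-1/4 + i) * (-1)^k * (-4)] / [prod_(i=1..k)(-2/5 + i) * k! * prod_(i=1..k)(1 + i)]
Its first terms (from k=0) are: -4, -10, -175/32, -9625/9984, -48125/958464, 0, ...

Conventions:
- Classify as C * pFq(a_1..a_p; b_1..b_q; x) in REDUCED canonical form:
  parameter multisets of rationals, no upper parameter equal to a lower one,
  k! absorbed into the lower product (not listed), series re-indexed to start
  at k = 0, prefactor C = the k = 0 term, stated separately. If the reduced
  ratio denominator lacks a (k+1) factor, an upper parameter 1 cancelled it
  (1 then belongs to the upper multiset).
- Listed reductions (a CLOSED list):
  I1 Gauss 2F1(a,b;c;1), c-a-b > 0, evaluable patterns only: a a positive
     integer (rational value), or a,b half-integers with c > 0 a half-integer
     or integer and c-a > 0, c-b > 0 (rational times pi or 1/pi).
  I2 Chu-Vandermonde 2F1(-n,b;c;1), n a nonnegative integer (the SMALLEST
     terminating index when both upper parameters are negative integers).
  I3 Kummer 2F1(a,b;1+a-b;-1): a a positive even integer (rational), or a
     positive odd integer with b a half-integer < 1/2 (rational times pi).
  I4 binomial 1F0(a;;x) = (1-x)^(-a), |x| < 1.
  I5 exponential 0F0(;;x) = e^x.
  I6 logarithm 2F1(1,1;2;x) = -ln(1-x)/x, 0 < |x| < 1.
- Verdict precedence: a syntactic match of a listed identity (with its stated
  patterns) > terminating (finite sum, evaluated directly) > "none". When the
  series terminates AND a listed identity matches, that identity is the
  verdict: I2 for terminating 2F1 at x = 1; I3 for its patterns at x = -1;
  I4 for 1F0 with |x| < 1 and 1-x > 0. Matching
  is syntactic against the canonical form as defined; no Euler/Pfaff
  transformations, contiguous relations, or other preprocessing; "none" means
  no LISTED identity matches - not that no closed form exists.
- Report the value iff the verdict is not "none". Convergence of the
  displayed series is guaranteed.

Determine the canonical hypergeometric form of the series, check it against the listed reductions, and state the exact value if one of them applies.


Classification (C = -4): 2F2 with upper {-4, 3/4}, lower {3/5, 2}, argument x = -1. Verdict: terminating. With -4 upstairs the series is a 5-term polynomial sum; evaluated term by term. Sum: -19632221/958464.

The tell: x = (-1) and the lower running product (prefactor -4) is a rising factorial.
Ratio: r(k) = (-1) * (k-4) (k+3/4) / [(k+3/5) (k+2) (k+1)] - rational in k. x = (-1); t_0 = -4; negate the roots.


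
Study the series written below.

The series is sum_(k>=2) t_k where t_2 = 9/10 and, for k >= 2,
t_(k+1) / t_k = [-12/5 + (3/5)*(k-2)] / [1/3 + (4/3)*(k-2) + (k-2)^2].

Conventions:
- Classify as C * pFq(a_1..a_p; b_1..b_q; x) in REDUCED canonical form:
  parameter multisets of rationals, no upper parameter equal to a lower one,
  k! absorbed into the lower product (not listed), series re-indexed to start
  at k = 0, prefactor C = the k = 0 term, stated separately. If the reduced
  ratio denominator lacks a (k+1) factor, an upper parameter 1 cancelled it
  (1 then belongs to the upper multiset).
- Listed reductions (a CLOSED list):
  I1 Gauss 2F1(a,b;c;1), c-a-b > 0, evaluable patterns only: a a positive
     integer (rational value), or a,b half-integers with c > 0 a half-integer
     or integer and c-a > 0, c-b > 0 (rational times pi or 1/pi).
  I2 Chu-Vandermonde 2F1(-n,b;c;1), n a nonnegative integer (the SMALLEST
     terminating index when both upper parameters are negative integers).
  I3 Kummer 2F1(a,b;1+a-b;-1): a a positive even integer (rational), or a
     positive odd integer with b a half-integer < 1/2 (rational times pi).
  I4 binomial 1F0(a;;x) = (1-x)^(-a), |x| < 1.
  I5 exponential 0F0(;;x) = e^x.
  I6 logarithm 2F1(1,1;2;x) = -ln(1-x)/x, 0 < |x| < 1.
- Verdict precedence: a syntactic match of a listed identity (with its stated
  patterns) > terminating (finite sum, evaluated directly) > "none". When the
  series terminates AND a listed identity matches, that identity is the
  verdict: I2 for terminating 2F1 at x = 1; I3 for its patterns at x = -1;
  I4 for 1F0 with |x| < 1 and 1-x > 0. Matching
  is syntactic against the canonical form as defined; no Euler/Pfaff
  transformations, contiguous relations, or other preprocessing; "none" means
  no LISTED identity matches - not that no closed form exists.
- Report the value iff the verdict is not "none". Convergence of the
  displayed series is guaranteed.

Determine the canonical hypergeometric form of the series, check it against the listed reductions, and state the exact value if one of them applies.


The series (x = 3/5) is 1F1: upper {-4}, lower {1/3}, prefactor 9/10. Verdict: terminating - the sum ends at index 4 because -4 is a negative integer; exact evaluation follows. Its exact value is -3363651/1750000.

First insight: x = (3/5) and factor the ratio over Q (C = 9/10, x = 3/5): negated roots = parameters.
Consecutive-term ratio: r(k) = (3/5) * (k-4) / [(k+1/3) (k+1)] - rational in k. x = (3/5); t_0 = 9/10; negate the roots.


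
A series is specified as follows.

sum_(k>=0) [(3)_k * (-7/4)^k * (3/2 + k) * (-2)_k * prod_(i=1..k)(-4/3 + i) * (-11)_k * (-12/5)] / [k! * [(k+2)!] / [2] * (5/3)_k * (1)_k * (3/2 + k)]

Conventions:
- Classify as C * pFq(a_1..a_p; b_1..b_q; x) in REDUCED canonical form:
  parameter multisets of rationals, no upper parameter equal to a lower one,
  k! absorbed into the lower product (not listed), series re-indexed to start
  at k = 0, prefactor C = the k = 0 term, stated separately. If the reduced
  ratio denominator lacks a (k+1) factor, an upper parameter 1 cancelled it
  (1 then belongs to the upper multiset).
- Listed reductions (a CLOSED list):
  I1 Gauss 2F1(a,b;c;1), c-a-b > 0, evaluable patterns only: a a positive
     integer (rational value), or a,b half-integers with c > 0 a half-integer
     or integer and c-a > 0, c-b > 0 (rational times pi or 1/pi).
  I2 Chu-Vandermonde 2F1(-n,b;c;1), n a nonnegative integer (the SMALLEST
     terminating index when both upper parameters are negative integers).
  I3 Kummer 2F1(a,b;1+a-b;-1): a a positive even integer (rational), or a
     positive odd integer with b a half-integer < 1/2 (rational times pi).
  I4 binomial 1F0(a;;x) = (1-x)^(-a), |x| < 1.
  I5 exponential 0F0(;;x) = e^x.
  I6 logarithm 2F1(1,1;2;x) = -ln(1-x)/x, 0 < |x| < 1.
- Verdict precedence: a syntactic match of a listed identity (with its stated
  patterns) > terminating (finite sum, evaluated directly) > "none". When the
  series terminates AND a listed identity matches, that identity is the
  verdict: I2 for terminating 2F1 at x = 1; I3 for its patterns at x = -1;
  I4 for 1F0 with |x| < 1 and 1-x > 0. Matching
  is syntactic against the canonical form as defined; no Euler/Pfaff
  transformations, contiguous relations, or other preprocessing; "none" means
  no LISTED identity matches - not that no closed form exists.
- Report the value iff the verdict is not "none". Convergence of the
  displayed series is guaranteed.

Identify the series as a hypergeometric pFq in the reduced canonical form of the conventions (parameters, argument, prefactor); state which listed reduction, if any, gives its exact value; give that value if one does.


Classification (C = -12/5): 3F2 with upper {-11, -2, -1/3}, lower {1, 5/3}, argument x = -7/4. Verdict: terminating - upper parameter -2 makes this a finite sum (last index 2), evaluated exactly. Sum: -267/400.

First insight: x = (-7/4) and striking the common factor k + 3/2 reduces the term (C = -12/5).
Adjacent-term ratio: r(k) = (-7/4) * (k-11) (k-2) (k-1/3) / [(k+1) (k+5/3) (k+1)] - poly over poly, x = (-7/4) from leading terms; C = -12/5 at k = 0.


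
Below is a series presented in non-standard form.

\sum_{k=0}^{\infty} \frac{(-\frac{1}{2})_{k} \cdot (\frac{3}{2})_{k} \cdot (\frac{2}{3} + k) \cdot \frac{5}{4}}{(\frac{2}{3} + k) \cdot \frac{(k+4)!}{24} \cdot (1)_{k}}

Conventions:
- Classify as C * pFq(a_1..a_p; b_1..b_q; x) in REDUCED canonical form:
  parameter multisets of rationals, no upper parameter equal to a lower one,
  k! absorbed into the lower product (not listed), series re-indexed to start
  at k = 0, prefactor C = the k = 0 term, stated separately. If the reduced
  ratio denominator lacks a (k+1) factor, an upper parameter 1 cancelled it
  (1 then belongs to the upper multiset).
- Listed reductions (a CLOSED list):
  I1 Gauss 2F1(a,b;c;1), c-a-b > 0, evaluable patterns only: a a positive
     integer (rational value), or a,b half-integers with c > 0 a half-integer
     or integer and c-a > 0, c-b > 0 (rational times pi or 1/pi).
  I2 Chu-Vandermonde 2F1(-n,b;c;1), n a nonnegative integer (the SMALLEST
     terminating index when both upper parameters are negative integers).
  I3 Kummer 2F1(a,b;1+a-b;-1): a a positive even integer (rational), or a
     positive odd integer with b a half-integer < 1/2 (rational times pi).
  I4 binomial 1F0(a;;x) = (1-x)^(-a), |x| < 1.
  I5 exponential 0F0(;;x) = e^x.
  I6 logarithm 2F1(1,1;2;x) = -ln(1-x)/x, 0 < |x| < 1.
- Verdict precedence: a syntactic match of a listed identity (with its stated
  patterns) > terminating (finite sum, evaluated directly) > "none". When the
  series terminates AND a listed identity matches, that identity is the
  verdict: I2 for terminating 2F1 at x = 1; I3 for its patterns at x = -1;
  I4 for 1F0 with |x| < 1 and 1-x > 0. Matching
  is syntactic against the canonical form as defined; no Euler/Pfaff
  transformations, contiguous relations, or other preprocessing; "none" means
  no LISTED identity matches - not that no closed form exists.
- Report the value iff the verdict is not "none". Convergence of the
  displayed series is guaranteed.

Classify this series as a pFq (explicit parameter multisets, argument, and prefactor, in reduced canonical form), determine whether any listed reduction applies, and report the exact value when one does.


Reduced: x = 1, 2F1, upper = {-\frac{1}{2}, \frac{3}{2}}, lower = {5}, C = \frac{5}{4}. Verdict: the half-integer Gauss pattern (I1) fires (x = 1; upper {-\frac{1}{2}, \frac{3}{2}} half-integers, c = 5 in the evaluable pattern). Exact value: \frac{1024}{315} / \pi.

Key observation: from the first term \frac{5}{4}: (1)_k (prefactor 5/4) is k! itself.
Term ratio: r(k) = 1 * (k-\frac{1}{2}) (k+\frac{3}{2}) / [(k+5) (k+1)] - poly over poly, x = 1 from leading terms; C = \frac{5}{4} at k = 0.


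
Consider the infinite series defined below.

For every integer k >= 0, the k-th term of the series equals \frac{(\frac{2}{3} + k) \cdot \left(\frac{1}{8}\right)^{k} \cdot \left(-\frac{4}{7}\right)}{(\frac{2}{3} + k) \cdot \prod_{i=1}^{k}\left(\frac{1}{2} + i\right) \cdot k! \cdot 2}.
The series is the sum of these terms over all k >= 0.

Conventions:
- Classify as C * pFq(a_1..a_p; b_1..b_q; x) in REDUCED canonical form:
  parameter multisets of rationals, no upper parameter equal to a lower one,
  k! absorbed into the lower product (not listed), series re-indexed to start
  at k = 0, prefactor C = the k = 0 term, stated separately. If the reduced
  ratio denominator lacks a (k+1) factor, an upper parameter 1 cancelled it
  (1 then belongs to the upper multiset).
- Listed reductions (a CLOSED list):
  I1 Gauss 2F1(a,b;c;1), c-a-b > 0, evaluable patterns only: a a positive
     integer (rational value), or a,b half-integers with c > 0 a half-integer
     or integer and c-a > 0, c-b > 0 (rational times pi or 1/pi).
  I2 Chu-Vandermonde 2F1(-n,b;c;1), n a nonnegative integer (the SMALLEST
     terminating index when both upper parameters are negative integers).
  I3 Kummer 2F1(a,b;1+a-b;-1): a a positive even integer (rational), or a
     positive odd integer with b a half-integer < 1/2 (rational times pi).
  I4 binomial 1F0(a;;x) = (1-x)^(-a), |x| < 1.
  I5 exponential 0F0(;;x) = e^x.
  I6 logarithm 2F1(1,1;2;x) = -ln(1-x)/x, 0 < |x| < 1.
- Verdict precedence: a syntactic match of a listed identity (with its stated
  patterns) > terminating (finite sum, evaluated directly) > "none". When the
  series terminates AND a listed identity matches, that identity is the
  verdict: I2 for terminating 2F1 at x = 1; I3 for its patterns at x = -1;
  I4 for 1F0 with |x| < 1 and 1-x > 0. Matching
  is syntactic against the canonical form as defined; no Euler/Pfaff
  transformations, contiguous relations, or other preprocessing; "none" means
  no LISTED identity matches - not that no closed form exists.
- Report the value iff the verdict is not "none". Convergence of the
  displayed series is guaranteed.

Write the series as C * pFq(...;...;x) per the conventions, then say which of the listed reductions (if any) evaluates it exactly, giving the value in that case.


First insight: t_0 being -\frac{2}{7}, striking the common factor k + 2/3 reduces the term (C = -2/7, x = 1/8).
Term ratio: r(k) = \frac{1}{8} * 1 / [(k+\frac{3}{2}) (k+1)] - rational in k. x = \frac{1}{8}; t_0 = -\frac{2}{7}; negate the roots.

Reduced: x = \frac{1}{8}, 0F1, upper = {-}, lower = {\frac{3}{2}}, C = -\frac{2}{7}. Verdict: none (x = \frac{1}{8}): each listed identity misses the multisets {-} ; {\frac{3}{2}}.


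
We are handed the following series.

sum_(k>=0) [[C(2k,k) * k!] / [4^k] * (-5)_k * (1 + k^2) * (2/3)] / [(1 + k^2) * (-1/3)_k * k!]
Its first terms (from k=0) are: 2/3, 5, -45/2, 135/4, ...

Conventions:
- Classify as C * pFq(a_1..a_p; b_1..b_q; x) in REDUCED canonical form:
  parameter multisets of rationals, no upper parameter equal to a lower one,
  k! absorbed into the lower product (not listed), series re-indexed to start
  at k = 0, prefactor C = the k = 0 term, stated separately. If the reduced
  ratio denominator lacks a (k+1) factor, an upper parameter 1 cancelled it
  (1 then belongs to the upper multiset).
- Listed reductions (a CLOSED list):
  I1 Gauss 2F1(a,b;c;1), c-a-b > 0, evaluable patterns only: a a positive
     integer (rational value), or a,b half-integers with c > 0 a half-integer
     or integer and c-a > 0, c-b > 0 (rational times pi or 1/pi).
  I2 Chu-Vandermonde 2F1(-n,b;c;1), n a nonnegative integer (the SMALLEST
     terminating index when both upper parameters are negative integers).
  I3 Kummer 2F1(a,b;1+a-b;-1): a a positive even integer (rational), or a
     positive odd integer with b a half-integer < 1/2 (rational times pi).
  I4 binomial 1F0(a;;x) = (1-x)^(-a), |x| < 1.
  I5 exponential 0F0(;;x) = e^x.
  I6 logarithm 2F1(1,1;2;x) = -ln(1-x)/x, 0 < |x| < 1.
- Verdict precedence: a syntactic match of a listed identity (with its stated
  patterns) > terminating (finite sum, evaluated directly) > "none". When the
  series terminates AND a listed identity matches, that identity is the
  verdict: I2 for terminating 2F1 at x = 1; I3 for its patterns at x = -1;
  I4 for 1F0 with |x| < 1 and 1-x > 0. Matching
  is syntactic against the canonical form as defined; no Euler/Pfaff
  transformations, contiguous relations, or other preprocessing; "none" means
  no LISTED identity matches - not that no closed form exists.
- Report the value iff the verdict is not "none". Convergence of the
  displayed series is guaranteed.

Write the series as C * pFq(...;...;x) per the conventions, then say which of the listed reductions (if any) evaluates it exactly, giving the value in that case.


Reduced: x = 1, 2F1, upper = {-5, 1/2}, lower = {-1/3}, C = 2/3. Verdict: the Chu-Vandermonde identity I2 matches (terminating 2F1 at x = 1 with n = 5, b = 1/2, c = -1/3). Sum: 1729/8448.

The tell: t_0 being 2/3, striking the common factor k^2 + 1 reduces the term (prefactor 2/3).
Consecutive-term ratio: r(k) = 1 * (k-5) (k+1/2) / [(k-1/3) (k+1)] - rational in k. x = 1; t_0 = 2/3; negate the roots.
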